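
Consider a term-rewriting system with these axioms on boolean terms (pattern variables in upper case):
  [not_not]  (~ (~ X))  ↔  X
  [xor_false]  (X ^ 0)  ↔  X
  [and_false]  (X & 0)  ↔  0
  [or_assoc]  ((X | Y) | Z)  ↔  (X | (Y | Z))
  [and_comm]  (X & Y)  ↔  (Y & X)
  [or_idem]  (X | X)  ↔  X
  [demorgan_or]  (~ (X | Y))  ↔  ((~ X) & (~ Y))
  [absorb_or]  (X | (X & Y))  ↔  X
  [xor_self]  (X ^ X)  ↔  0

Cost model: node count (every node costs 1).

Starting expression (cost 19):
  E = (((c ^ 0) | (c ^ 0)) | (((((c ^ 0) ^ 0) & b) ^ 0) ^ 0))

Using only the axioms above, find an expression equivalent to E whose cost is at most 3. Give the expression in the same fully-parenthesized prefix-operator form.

1. [xor_false →] ((((c ^ 0) ^ 0) & b) ^ 0)  →  (((c ^ 0) ^ 0) & b);  E = (((c ^ 0) | (c ^ 0)) | ((((c ^ 0) ^ 0) & b) ^ 0))
2. [or_idem →] ((c ^ 0) | (c ^ 0))  →  (c ^ 0);  E = ((c ^ 0) | ((((c ^ 0) ^ 0) & b) ^ 0))
3. [xor_false →] ((c ^ 0) ^ 0)  →  (c ^ 0);  E = ((c ^ 0) | (((c ^ 0) & b) ^ 0))
4. [xor_false →] (((c ^ 0) & b) ^ 0)  →  ((c ^ 0) & b);  E = ((c ^ 0) | ((c ^ 0) & b))
5. [absorb_or →] ((c ^ 0) | ((c ^ 0) & b))  →  (c ^ 0);  cost 3 ≤ 3, done

(c ^ 0)   [cost 3]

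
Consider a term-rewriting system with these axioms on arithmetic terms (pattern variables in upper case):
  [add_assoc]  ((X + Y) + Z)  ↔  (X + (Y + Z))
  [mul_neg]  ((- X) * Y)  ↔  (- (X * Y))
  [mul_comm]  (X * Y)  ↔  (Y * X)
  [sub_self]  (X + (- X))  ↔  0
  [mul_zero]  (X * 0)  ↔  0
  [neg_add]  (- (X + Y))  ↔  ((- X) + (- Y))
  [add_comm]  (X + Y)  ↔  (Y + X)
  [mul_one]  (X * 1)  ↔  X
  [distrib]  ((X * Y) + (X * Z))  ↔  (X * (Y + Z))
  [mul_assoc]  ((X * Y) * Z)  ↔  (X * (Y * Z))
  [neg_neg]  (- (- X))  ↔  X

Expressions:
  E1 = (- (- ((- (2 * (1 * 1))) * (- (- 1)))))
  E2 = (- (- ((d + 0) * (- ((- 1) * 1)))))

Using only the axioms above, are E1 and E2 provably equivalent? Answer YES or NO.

All listed rules preserve value, hence provable equivalence implies equal values everywhere; look for a separating assignment.
d=0 gives E1 ↦ -2, E2 ↦ 0; values differ ⇒ not provably equivalent.

NO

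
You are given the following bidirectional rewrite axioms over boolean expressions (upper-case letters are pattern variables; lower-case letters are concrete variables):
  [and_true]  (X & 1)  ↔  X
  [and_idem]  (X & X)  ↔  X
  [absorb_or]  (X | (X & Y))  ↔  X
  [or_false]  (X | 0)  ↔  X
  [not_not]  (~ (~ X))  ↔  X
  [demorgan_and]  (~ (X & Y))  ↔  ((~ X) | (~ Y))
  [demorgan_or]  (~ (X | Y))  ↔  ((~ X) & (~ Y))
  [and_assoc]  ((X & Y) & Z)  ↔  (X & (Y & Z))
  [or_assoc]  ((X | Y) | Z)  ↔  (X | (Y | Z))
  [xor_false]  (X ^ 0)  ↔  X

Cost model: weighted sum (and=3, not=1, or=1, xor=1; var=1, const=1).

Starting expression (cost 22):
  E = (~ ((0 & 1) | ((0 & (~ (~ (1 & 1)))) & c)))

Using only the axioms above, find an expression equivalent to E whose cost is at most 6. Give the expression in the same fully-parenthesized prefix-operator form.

step 1: and_true (→) rewrites (1 & 1) into 1, now (~ ((0 & 1) | ((0 & (~ (~ 1))) & c)))
step 2: not_not (→) rewrites (~ (~ 1)) into 1, now (~ ((0 & 1) | ((0 & 1) & c)))
step 3: absorb_or (→) rewrites ((0 & 1) | ((0 & 1) & c)) into (0 & 1), reaching cost 6 (bound 6)

(~ (0 & 1))   [cost 6]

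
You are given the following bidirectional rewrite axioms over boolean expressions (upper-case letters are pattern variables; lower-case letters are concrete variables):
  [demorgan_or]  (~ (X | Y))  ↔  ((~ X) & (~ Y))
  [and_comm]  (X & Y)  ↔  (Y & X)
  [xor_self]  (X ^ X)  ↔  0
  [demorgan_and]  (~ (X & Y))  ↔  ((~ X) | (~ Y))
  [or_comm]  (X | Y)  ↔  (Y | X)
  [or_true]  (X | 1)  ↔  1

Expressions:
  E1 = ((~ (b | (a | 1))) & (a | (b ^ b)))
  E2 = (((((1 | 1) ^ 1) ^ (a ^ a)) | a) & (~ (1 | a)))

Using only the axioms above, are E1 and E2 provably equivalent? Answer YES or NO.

1. [or_true →] (a | 1)  →  1;  E1 = ((~ (b | 1)) & (a | (b ^ b)))
2. [or_true →] (b | 1)  →  1;  E1 = ((~ 1) & (a | (b ^ b)))
3. [xor_self →] (b ^ b)  →  0;  E1 = ((~ 1) & (a | 0))
4. [or_true ←] 1  →  (a | 1);  E1 = ((~ (a | 1)) & (a | 0))
5. [and_comm →] ((~ (a | 1)) & (a | 0))  →  ((a | 0) & (~ (a | 1)))
6. [or_comm →] (a | 1)  →  (1 | a);  E1 = ((a | 0) & (~ (1 | a)))
7. [and_comm →] ((a | 0) & (~ (1 | a)))  →  ((~ (1 | a)) & (a | 0))
8. [xor_self ←] 0  →  (0 ^ 0);  E1 = ((~ (1 | a)) & (a | (0 ^ 0)))
9. [xor_self ←] 0  →  (a ^ a);  E1 = ((~ (1 | a)) & (a | (0 ^ (a ^ a))))
10. [or_comm →] (a | (0 ^ (a ^ a)))  →  ((0 ^ (a ^ a)) | a);  E1 = ((~ (1 | a)) & ((0 ^ (a ^ a)) | a))
11. [and_comm →] ((~ (1 | a)) & ((0 ^ (a ^ a)) | a))  →  (((0 ^ (a ^ a)) | a) & (~ (1 | a)))
12. [xor_self ←] 0  →  (1 ^ 1);  E1 = ((((1 ^ 1) ^ (a ^ a)) | a) & (~ (1 | a)))
13. [or_true ←] 1  →  (1 | 1);  this is E2

YES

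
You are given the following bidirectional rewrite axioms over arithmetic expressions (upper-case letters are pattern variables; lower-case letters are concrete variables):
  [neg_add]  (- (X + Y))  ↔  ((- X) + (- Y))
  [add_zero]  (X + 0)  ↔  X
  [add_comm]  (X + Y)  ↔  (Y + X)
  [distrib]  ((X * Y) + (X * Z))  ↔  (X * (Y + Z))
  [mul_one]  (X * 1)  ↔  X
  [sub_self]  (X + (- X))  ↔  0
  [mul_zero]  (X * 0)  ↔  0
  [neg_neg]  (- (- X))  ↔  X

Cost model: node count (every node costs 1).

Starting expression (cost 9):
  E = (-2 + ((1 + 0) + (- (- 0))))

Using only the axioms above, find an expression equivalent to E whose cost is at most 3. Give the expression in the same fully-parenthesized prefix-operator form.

(-2 + 1)   [cost 3]

1. [add_zero →] (1 + 0)  →  1;  E = (-2 + (1 + (- (- 0))))
2. [neg_neg →] (- (- 0))  →  0;  E = (-2 + (1 + 0))
3. [add_zero →] (1 + 0)  →  1;  cost 3 ≤ 3, done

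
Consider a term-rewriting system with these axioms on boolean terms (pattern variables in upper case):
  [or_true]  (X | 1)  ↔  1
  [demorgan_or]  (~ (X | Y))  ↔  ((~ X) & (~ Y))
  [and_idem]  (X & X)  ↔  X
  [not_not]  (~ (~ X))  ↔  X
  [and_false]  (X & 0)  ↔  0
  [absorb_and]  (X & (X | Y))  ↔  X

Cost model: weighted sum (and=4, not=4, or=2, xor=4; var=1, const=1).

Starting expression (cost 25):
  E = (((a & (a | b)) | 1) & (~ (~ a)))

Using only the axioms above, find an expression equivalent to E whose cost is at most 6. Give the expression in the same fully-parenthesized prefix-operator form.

(1 & a)   [cost 6]

(1) (a & (a | b))  =[absorb_and →]=  a    ⊢ ((a | 1) & (~ (~ a)))
(2) (a | 1)  =[or_true →]=  1    ⊢ (1 & (~ (~ a)))
(3) (~ (~ a))  =[not_not →]=  a    ⊢ cost 6, within 6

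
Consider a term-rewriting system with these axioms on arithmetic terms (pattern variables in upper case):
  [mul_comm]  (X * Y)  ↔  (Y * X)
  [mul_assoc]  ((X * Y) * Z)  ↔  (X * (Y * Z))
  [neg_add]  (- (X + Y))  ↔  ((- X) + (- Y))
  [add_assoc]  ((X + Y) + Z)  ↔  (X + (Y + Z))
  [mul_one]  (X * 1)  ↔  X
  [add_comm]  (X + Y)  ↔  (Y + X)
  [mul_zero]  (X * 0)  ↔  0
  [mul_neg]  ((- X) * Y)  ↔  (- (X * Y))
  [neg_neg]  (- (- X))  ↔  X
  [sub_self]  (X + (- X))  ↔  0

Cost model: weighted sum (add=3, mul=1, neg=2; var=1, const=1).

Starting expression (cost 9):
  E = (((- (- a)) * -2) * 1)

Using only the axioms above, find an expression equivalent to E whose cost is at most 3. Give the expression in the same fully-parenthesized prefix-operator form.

(a * -2)   [cost 3]

(1) (((- (- a)) * -2) * 1)  =[mul_one →]=  ((- (- a)) * -2)
(2) (- (- a))  =[neg_neg →]=  a    ⊢ cost 3, within 3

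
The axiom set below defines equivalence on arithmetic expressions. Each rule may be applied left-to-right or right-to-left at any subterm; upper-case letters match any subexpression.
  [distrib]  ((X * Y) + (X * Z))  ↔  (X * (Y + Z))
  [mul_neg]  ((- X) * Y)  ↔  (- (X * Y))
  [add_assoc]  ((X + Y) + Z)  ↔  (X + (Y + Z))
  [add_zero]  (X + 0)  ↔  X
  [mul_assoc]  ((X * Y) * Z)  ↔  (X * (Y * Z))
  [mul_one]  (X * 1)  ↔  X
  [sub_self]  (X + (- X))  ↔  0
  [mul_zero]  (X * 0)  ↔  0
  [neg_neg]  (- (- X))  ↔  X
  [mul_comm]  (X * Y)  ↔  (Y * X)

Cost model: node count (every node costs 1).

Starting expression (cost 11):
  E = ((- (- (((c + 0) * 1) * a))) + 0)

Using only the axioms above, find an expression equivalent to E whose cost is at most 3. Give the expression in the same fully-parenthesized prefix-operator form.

(c * a)   [cost 3]

step 1: add_zero (→) rewrites (c + 0) into c, now ((- (- ((c * 1) * a))) + 0)
step 2: mul_one (→) rewrites (c * 1) into c, now ((- (- (c * a))) + 0)
step 3: neg_neg (→) rewrites (- (- (c * a))) into (c * a), now ((c * a) + 0)
step 4: add_zero (→) rewrites ((c * a) + 0) into (c * a), reaching cost 3 (bound 3)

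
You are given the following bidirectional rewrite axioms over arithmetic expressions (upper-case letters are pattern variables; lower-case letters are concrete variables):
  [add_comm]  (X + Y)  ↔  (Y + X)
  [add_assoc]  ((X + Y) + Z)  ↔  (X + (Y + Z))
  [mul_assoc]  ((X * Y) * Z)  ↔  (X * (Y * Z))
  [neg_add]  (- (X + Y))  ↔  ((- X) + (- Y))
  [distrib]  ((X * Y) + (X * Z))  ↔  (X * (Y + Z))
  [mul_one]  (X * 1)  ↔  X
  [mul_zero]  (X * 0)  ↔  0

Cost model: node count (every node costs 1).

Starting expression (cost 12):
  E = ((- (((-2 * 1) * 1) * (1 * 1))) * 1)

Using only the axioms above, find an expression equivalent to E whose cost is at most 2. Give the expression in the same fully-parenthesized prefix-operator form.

1. [mul_one →] ((- (((-2 * 1) * 1) * (1 * 1))) * 1)  →  (- (((-2 * 1) * 1) * (1 * 1)))
2. [mul_one →] ((-2 * 1) * 1)  →  (-2 * 1);  E = (- ((-2 * 1) * (1 * 1)))
3. [mul_one →] (1 * 1)  →  1;  E = (- ((-2 * 1) * 1))
4. [mul_one →] ((-2 * 1) * 1)  →  (-2 * 1);  E = (- (-2 * 1))
5. [mul_one →] (-2 * 1)  →  -2;  cost 2 ≤ 2, done

(- -2)   [cost 2]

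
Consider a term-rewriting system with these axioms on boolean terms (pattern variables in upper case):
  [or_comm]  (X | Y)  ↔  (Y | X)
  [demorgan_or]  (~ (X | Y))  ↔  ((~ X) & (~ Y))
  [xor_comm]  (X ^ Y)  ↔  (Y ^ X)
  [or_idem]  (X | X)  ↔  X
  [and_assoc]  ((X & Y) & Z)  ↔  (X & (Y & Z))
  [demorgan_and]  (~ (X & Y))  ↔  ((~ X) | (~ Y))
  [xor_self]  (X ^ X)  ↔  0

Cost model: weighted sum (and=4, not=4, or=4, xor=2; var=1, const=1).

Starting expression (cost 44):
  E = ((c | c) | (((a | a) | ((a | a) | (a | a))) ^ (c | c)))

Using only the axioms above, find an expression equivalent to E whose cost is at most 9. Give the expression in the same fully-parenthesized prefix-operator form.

(c | (a ^ c))   [cost 9]

1. [or_idem →] ((a | a) | (a | a))  →  (a | a);  E = ((c | c) | (((a | a) | (a | a)) ^ (c | c)))
2. [or_idem →] (c | c)  →  c;  E = (c | (((a | a) | (a | a)) ^ (c | c)))
3. [or_idem →] ((a | a) | (a | a))  →  (a | a);  E = (c | ((a | a) ^ (c | c)))
4. [or_idem →] (a | a)  →  a;  E = (c | (a ^ (c | c)))
5. [or_idem →] (c | c)  →  c;  cost 9 ≤ 9, done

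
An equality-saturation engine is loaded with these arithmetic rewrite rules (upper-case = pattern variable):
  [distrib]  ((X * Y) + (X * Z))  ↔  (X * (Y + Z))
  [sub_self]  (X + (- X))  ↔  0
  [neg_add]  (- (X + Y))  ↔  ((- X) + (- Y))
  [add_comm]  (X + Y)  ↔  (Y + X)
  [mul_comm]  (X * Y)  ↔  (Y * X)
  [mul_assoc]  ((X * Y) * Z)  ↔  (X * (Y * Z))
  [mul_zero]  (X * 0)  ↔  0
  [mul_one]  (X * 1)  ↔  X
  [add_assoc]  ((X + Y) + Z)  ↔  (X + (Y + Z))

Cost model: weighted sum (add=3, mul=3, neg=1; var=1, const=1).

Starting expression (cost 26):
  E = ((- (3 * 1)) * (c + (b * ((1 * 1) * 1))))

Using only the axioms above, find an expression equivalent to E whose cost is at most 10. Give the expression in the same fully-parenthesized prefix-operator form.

1. [mul_one →] (1 * 1)  →  1;  E = ((- (3 * 1)) * (c + (b * (1 * 1))))
2. [mul_one →] (1 * 1)  →  1;  E = ((- (3 * 1)) * (c + (b * 1)))
3. [mul_one →] (3 * 1)  →  3;  E = ((- 3) * (c + (b * 1)))
4. [mul_one →] (b * 1)  →  b;  cost 10 ≤ 10, done

((- 3) * (c + b))   [cost 10]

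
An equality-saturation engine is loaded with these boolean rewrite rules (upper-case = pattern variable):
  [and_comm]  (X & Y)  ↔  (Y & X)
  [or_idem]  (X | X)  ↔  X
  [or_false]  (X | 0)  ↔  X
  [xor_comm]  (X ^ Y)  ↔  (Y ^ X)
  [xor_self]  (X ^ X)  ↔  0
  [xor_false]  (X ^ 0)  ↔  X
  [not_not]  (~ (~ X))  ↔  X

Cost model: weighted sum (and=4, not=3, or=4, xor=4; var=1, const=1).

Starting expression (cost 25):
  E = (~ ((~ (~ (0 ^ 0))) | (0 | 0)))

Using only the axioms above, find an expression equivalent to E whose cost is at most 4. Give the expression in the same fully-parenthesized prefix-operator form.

(1) (0 ^ 0)  =[xor_false →]=  0    ⊢ (~ ((~ (~ 0)) | (0 | 0)))
(2) (0 | 0)  =[or_idem →]=  0    ⊢ (~ ((~ (~ 0)) | 0))
(3) ((~ (~ 0)) | 0)  =[or_false →]=  (~ (~ 0))    ⊢ (~ (~ (~ 0)))
(4) (~ (~ 0))  =[not_not →]=  0    ⊢ cost 4, within 4

(~ 0)   [cost 4]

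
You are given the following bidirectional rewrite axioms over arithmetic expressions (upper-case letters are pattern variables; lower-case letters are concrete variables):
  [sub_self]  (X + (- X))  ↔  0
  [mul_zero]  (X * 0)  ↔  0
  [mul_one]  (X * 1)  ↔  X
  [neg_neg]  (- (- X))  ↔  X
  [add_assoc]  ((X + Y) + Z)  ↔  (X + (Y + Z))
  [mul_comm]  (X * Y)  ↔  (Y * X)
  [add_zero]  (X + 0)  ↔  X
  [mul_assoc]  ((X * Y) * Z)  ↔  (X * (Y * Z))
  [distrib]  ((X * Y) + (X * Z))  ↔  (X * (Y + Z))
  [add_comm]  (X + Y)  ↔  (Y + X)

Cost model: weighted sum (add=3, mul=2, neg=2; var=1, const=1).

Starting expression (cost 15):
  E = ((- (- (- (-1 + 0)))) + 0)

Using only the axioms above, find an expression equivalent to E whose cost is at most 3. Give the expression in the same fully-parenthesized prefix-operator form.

1. [neg_neg →] (- (- (- (-1 + 0))))  →  (- (-1 + 0));  E = ((- (-1 + 0)) + 0)
2. [add_zero →] (-1 + 0)  →  -1;  E = ((- -1) + 0)
3. [add_zero →] ((- -1) + 0)  →  (- -1);  cost 3 ≤ 3, done

(- -1)   [cost 3]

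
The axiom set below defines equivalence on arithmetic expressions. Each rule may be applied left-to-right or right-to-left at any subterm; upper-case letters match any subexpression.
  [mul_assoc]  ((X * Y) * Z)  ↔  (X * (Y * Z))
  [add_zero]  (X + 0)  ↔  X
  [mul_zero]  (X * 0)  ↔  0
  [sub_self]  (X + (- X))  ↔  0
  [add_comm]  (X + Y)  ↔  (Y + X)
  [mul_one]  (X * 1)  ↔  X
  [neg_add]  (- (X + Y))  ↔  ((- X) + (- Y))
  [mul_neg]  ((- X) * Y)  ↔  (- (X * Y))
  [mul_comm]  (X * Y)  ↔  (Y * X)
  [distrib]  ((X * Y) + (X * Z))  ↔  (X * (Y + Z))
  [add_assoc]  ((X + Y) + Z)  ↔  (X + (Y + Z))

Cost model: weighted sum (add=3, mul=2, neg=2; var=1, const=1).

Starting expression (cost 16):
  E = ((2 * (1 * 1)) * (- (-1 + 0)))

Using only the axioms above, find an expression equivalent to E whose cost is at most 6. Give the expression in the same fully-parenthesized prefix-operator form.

(2 * (- -1))   [cost 6]

step 1: add_zero (→) rewrites (-1 + 0) into -1, now ((2 * (1 * 1)) * (- -1))
step 2: mul_one (→) rewrites (1 * 1) into 1, now ((2 * 1) * (- -1))
step 3: mul_one (→) rewrites (2 * 1) into 2, reaching cost 6 (bound 6)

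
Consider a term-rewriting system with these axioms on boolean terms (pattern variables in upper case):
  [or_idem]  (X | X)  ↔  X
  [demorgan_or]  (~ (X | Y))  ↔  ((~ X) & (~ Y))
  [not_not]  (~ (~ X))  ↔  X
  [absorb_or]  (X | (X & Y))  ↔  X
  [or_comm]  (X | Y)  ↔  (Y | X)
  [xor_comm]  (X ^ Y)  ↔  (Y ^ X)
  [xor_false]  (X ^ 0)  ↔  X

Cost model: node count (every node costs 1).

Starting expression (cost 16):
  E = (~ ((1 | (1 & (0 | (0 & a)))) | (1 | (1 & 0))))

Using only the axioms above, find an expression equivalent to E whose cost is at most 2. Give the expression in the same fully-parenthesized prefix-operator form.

1. [absorb_or →] (0 | (0 & a))  →  0;  E = (~ ((1 | (1 & 0)) | (1 | (1 & 0))))
2. [or_idem →] ((1 | (1 & 0)) | (1 | (1 & 0)))  →  (1 | (1 & 0));  E = (~ (1 | (1 & 0)))
3. [absorb_or →] (1 | (1 & 0))  →  1;  cost 2 ≤ 2, done

(~ 1)   [cost 2]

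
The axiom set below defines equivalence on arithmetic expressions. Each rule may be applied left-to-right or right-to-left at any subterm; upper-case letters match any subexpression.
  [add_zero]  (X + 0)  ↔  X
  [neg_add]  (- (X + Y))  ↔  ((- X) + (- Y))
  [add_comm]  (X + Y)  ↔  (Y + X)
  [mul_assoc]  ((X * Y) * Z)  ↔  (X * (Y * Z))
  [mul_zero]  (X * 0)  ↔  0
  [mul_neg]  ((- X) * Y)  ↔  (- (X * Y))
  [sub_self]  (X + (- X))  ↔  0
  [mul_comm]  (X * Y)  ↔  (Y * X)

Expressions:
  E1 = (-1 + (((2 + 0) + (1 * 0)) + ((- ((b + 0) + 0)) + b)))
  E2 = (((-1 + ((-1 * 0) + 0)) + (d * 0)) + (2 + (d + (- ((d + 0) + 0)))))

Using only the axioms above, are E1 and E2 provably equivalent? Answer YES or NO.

(1) (b + 0)  =[add_zero →]=  b    ⊢ (-1 + (((2 + 0) + (1 * 0)) + ((- (b + 0)) + b)))
(2) (b + 0)  =[add_zero →]=  b    ⊢ (-1 + (((2 + 0) + (1 * 0)) + ((- b) + b)))
(3) ((- b) + b)  =[add_comm →]=  (b + (- b))    ⊢ (-1 + (((2 + 0) + (1 * 0)) + (b + (- b))))
(4) (2 + 0)  =[add_zero →]=  2    ⊢ (-1 + ((2 + (1 * 0)) + (b + (- b))))
(5) (1 * 0)  =[mul_zero →]=  0    ⊢ (-1 + ((2 + 0) + (b + (- b))))
(6) (2 + 0)  =[add_zero →]=  2    ⊢ (-1 + (2 + (b + (- b))))
(7) (b + (- b))  =[sub_self →]=  0    ⊢ (-1 + (2 + 0))
(8) (-1 + (2 + 0))  =[add_comm →]=  ((2 + 0) + -1)
(9) (2 + 0)  =[add_zero →]=  2    ⊢ (2 + -1)
(10) -1  =[add_zero ←]=  (-1 + 0)    ⊢ (2 + (-1 + 0))
(11) -1  =[add_zero ←]=  (-1 + 0)    ⊢ (2 + ((-1 + 0) + 0))
(12) 2  =[add_zero ←]=  (2 + 0)    ⊢ ((2 + 0) + ((-1 + 0) + 0))
(13) 0  =[mul_zero ←]=  (-1 * 0)    ⊢ ((2 + 0) + ((-1 + (-1 * 0)) + 0))
(14) 0  =[sub_self ←]=  (d + (- d))    ⊢ ((2 + (d + (- d))) + ((-1 + (-1 * 0)) + 0))
(15) (-1 * 0)  =[add_zero ←]=  ((-1 * 0) + 0)    ⊢ ((2 + (d + (- d))) + ((-1 + ((-1 * 0) + 0)) + 0))
(16) 0  =[mul_zero ←]=  (d * 0)    ⊢ ((2 + (d + (- d))) + ((-1 + ((-1 * 0) + 0)) + (d * 0)))
(17) ((2 + (d + (- d))) + ((-1 + ((-1 * 0) + 0)) + (d * 0)))  =[add_comm →]=  (((-1 + ((-1 * 0) + 0)) + (d * 0)) + (2 + (d + (- d))))
(18) d  =[add_zero ←]=  (d + 0)    ⊢ (((-1 + ((-1 * 0) + 0)) + (d * 0)) + (2 + (d + (- (d + 0)))))
(19) (d + 0)  =[add_zero ←]=  ((d + 0) + 0)    ⊢ E2

YES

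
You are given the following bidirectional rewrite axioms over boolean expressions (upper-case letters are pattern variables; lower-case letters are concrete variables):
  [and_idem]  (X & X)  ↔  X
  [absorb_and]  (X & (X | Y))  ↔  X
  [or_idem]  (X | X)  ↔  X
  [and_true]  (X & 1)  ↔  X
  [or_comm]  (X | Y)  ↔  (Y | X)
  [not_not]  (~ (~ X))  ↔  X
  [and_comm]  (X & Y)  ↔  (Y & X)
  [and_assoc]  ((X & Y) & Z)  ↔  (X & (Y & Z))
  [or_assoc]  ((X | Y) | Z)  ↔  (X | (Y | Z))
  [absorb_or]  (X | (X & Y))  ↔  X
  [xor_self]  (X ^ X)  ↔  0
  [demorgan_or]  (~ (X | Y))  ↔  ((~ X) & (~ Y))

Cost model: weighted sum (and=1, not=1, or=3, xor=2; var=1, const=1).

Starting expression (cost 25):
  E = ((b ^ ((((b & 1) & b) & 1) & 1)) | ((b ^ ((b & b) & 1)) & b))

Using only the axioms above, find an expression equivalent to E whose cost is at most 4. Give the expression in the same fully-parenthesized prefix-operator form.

1. [and_true →] (((b & 1) & b) & 1)  →  ((b & 1) & b);  E = ((b ^ (((b & 1) & b) & 1)) | ((b ^ ((b & b) & 1)) & b))
2. [and_true →] (b & 1)  →  b;  E = ((b ^ ((b & b) & 1)) | ((b ^ ((b & b) & 1)) & b))
3. [absorb_or →] ((b ^ ((b & b) & 1)) | ((b ^ ((b & b) & 1)) & b))  →  (b ^ ((b & b) & 1))
4. [and_true →] ((b & b) & 1)  →  (b & b);  E = (b ^ (b & b))
5. [and_idem →] (b & b)  →  b;  cost 4 ≤ 4, done

(b ^ b)   [cost 4]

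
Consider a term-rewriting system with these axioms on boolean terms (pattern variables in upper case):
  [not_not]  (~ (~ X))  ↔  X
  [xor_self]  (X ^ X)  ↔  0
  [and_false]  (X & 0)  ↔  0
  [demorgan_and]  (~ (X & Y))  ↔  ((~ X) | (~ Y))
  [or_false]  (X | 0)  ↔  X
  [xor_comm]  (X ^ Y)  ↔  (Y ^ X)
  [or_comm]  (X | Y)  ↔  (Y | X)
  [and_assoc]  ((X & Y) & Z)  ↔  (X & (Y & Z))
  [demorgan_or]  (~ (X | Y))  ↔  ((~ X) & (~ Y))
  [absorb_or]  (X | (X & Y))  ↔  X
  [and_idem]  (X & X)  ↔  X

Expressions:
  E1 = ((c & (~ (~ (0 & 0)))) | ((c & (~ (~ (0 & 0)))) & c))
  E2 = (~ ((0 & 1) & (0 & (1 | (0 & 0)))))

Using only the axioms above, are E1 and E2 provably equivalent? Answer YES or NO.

NO

Every axiom is a valid identity, so a rewrite proof would force E1 and E2 to agree under every assignment.
At c=0: E1 = 0 but E2 = 1; they differ, so no derivation exists.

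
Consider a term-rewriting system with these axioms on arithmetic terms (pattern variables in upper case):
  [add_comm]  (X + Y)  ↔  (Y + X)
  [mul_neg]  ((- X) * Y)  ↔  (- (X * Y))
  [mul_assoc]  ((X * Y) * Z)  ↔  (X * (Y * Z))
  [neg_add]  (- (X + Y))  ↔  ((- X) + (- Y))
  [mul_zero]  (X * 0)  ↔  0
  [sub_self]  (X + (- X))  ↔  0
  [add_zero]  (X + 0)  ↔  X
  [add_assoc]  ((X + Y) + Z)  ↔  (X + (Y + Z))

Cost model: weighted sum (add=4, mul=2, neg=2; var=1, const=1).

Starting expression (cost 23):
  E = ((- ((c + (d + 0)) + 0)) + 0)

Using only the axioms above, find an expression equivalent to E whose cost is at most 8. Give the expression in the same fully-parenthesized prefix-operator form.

1. [add_zero →] (d + 0)  →  d;  E = ((- ((c + d) + 0)) + 0)
2. [add_zero →] ((- ((c + d) + 0)) + 0)  →  (- ((c + d) + 0))
3. [add_zero →] ((c + d) + 0)  →  (c + d);  cost 8 ≤ 8, done

(- (c + d))   [cost 8]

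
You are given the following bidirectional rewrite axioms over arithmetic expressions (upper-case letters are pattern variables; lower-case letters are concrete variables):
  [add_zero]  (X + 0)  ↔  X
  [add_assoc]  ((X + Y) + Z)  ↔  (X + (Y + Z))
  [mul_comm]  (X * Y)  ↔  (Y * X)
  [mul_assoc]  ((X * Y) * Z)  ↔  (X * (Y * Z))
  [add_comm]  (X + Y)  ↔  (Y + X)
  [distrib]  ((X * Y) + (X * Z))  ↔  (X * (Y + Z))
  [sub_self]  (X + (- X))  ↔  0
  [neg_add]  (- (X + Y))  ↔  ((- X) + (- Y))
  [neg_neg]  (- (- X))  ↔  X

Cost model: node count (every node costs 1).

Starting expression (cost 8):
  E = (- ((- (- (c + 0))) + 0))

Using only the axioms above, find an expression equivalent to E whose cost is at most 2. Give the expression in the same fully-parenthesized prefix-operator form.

(- c)   [cost 2]

1. [add_zero →] ((- (- (c + 0))) + 0)  →  (- (- (c + 0)));  E = (- (- (- (c + 0))))
2. [add_zero →] (c + 0)  →  c;  E = (- (- (- c)))
3. [neg_neg →] (- (- c))  →  c;  cost 2 ≤ 2, done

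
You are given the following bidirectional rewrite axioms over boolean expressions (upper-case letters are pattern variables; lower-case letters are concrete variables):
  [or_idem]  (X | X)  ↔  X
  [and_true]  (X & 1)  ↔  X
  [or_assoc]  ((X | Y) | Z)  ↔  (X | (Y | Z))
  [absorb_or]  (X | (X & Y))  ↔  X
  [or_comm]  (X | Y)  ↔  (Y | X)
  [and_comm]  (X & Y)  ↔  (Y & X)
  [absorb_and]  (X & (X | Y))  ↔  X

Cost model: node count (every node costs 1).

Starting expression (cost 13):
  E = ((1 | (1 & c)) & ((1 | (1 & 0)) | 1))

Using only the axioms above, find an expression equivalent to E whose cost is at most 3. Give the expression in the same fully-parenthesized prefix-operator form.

(1 & 1)   [cost 3]

(1) (1 | (1 & c))  =[absorb_or →]=  1    ⊢ (1 & ((1 | (1 & 0)) | 1))
(2) (1 | (1 & 0))  =[absorb_or →]=  1    ⊢ (1 & (1 | 1))
(3) (1 | 1)  =[or_idem →]=  1    ⊢ cost 3, within 3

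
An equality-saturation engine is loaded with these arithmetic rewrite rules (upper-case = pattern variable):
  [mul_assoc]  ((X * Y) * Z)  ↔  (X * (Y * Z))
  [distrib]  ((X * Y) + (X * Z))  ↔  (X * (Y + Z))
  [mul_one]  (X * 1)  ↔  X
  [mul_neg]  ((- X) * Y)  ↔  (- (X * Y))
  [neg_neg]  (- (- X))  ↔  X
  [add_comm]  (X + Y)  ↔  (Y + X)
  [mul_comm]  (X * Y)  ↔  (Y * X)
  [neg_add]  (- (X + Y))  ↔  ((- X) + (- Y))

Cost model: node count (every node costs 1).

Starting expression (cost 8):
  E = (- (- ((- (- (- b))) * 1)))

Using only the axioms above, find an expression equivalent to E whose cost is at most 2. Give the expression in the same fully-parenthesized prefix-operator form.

step 1: neg_neg (→) rewrites (- (- ((- (- (- b))) * 1))) into ((- (- (- b))) * 1)
step 2: mul_one (→) rewrites ((- (- (- b))) * 1) into (- (- (- b)))
step 3: neg_neg (→) rewrites (- (- b)) into b, reaching cost 2 (bound 2)

(- b)   [cost 2]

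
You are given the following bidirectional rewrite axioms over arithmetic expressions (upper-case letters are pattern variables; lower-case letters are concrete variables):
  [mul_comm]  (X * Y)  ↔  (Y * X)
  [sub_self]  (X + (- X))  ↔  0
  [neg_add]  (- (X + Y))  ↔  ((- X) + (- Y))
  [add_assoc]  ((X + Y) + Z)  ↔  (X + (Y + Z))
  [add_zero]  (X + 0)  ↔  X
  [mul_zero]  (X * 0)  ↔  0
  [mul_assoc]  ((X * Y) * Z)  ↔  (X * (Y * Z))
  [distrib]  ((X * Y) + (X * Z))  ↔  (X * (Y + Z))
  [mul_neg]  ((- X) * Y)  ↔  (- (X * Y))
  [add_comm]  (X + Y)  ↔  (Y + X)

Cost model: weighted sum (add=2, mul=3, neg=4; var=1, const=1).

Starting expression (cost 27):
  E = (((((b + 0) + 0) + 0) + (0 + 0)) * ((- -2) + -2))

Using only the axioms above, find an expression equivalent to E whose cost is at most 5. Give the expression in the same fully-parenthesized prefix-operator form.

(b * 0)   [cost 5]

step 1: add_zero (→) rewrites (b + 0) into b, now ((((b + 0) + 0) + (0 + 0)) * ((- -2) + -2))
step 2: add_zero (→) rewrites (0 + 0) into 0, now ((((b + 0) + 0) + 0) * ((- -2) + -2))
step 3: add_assoc (→) rewrites ((b + 0) + 0) into (b + (0 + 0)), now (((b + (0 + 0)) + 0) * ((- -2) + -2))
step 4: add_comm (→) rewrites ((- -2) + -2) into (-2 + (- -2)), now (((b + (0 + 0)) + 0) * (-2 + (- -2)))
step 5: add_zero (→) rewrites (0 + 0) into 0, now (((b + 0) + 0) * (-2 + (- -2)))
step 6: add_comm (→) rewrites ((b + 0) + 0) into (0 + (b + 0)), now ((0 + (b + 0)) * (-2 + (- -2)))
step 7: add_zero (→) rewrites (b + 0) into b, now ((0 + b) * (-2 + (- -2)))
step 8: add_comm (→) rewrites (0 + b) into (b + 0), now ((b + 0) * (-2 + (- -2)))
step 9: add_zero (→) rewrites (b + 0) into b, now (b * (-2 + (- -2)))
step 10: sub_self (→) rewrites (-2 + (- -2)) into 0, reaching cost 5 (bound 5)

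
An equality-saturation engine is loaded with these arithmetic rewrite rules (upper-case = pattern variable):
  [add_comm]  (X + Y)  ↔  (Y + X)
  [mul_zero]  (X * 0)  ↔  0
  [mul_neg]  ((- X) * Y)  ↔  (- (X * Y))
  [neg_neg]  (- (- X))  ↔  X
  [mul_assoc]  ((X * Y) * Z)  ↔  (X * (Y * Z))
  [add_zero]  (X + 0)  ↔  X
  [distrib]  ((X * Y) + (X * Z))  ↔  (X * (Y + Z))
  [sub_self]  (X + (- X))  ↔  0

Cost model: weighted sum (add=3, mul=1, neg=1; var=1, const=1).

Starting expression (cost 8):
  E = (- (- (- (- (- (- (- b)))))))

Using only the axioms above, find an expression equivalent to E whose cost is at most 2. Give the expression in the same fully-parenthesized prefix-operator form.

1. [neg_neg →] (- (- (- b)))  →  (- b);  E = (- (- (- (- (- b)))))
2. [neg_neg →] (- (- b))  →  b;  E = (- (- (- b)))
3. [neg_neg →] (- (- (- b)))  →  (- b);  cost 2 ≤ 2, done

(- b)   [cost 2]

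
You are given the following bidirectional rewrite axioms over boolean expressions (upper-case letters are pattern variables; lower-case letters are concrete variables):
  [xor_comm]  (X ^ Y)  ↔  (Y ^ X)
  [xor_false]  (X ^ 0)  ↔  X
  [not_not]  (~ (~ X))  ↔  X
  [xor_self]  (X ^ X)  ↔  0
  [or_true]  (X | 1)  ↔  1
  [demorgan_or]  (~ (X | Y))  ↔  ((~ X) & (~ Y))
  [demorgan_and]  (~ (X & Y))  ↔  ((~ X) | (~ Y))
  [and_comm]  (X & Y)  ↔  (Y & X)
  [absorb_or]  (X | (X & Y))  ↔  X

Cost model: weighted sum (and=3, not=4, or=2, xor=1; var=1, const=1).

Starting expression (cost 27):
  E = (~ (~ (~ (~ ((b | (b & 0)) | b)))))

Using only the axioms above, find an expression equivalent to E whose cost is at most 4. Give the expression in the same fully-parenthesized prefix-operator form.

1. [not_not →] (~ (~ ((b | (b & 0)) | b)))  →  ((b | (b & 0)) | b);  E = (~ (~ ((b | (b & 0)) | b)))
2. [not_not →] (~ (~ ((b | (b & 0)) | b)))  →  ((b | (b & 0)) | b)
3. [absorb_or →] (b | (b & 0))  →  b;  cost 4 ≤ 4, done

(b | b)   [cost 4]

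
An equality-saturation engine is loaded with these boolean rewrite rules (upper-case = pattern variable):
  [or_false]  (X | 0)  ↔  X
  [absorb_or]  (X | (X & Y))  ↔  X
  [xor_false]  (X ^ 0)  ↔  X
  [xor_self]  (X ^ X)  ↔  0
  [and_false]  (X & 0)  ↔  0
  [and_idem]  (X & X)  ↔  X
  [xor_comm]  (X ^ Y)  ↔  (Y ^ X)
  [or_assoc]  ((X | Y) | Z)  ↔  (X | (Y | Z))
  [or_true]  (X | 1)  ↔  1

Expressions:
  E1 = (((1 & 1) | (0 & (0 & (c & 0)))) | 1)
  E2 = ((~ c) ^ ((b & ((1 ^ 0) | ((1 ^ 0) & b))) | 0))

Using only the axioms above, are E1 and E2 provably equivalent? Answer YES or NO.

NO

Every axiom is a valid identity, so a rewrite proof would force E1 and E2 to agree under every assignment.
At b=0, c=1: E1 = 1 but E2 = 0; they differ, so no derivation exists.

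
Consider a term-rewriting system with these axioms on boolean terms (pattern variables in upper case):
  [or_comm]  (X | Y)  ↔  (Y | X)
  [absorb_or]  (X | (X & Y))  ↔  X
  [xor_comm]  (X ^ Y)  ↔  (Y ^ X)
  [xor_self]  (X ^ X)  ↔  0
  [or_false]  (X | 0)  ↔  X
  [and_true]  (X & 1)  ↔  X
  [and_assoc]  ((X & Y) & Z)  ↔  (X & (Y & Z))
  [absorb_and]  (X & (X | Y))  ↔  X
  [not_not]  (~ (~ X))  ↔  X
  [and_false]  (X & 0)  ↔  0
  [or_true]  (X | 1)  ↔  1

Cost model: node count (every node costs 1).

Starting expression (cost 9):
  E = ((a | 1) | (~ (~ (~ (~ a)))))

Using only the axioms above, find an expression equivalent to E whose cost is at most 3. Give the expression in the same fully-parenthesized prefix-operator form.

step 1: not_not (→) rewrites (~ (~ a)) into a, now ((a | 1) | (~ (~ a)))
step 2: not_not (→) rewrites (~ (~ a)) into a, now ((a | 1) | a)
step 3: or_true (→) rewrites (a | 1) into 1, reaching cost 3 (bound 3)

(1 | a)   [cost 3]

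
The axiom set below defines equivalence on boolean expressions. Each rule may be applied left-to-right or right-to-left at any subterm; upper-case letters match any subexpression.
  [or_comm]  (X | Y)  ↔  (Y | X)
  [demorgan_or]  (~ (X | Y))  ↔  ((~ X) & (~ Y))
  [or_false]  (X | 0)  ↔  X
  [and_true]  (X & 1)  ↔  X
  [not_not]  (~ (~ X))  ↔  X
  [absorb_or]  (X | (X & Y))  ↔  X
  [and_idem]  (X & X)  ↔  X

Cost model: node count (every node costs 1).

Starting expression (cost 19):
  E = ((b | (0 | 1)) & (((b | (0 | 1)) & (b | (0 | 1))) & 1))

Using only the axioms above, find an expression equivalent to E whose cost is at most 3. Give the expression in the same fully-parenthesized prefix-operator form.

(b | 1)   [cost 3]

1. [and_true →] (((b | (0 | 1)) & (b | (0 | 1))) & 1)  →  ((b | (0 | 1)) & (b | (0 | 1)));  E = ((b | (0 | 1)) & ((b | (0 | 1)) & (b | (0 | 1))))
2. [and_idem →] ((b | (0 | 1)) & (b | (0 | 1)))  →  (b | (0 | 1));  E = ((b | (0 | 1)) & (b | (0 | 1)))
3. [and_idem →] ((b | (0 | 1)) & (b | (0 | 1)))  →  (b | (0 | 1))
4. [or_comm →] (0 | 1)  →  (1 | 0);  E = (b | (1 | 0))
5. [or_false →] (1 | 0)  →  1;  cost 3 ≤ 3, done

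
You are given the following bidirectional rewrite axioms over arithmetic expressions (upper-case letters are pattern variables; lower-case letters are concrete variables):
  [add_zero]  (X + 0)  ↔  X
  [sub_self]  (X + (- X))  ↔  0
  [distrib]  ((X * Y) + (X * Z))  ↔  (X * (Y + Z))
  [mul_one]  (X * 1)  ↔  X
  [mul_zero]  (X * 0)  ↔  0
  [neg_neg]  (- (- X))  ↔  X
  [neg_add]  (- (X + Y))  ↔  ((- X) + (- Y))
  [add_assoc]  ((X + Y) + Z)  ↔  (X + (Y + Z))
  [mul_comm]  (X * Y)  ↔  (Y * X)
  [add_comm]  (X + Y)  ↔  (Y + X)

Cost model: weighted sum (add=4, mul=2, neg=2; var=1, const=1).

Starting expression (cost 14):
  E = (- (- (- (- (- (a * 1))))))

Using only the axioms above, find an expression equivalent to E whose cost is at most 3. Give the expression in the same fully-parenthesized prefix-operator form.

(- a)   [cost 3]

(1) (- (- (- (- (a * 1)))))  =[neg_neg →]=  (- (- (a * 1)))    ⊢ (- (- (- (a * 1))))
(2) (a * 1)  =[mul_one →]=  a    ⊢ (- (- (- a)))
(3) (- (- a))  =[neg_neg →]=  a    ⊢ cost 3, within 3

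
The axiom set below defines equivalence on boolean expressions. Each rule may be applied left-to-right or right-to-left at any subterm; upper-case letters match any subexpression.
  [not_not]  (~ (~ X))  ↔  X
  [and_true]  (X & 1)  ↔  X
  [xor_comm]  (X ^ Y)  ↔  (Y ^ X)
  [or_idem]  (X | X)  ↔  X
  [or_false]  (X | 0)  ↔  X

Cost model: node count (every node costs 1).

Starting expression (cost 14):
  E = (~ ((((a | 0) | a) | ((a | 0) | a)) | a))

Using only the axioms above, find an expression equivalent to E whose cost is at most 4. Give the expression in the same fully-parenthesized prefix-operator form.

step 1: or_idem (→) rewrites (((a | 0) | a) | ((a | 0) | a)) into ((a | 0) | a), now (~ (((a | 0) | a) | a))
step 2: or_false (→) rewrites (a | 0) into a, now (~ ((a | a) | a))
step 3: or_idem (→) rewrites (a | a) into a, reaching cost 4 (bound 4)

(~ (a | a))   [cost 4]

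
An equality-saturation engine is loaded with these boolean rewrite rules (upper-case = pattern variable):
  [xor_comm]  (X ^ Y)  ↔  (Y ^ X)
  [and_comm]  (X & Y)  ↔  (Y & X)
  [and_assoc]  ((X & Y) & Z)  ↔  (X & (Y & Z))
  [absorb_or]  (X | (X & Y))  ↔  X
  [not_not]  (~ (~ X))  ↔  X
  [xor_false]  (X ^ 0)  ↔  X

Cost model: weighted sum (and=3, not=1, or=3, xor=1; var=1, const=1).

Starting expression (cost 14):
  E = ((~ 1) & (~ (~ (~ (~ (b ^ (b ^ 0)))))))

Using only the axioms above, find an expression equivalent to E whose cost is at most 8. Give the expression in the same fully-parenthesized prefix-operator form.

((~ 1) & (b ^ b))   [cost 8]

step 1: xor_false (→) rewrites (b ^ 0) into b, now ((~ 1) & (~ (~ (~ (~ (b ^ b))))))
step 2: not_not (→) rewrites (~ (~ (~ (b ^ b)))) into (~ (b ^ b)), now ((~ 1) & (~ (~ (b ^ b))))
step 3: not_not (→) rewrites (~ (~ (b ^ b))) into (b ^ b), reaching cost 8 (bound 8)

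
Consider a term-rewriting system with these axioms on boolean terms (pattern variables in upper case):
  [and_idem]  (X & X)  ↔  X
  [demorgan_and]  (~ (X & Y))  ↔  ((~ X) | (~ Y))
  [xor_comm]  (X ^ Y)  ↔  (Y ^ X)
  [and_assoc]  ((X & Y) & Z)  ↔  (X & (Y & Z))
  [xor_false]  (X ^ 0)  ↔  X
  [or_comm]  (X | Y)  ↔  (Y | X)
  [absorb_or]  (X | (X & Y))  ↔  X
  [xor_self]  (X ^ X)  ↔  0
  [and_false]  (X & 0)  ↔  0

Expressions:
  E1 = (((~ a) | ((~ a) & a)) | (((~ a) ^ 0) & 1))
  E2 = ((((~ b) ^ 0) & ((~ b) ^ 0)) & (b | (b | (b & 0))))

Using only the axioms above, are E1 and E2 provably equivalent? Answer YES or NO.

The axioms are sound identities: if E1 ↔* E2 then E1 and E2 evaluate identically under any assignment.
Under a=0, b=0: E1 evaluates to 1, E2 to 0. Distinct ⇒ no rewrite sequence connects them.

NO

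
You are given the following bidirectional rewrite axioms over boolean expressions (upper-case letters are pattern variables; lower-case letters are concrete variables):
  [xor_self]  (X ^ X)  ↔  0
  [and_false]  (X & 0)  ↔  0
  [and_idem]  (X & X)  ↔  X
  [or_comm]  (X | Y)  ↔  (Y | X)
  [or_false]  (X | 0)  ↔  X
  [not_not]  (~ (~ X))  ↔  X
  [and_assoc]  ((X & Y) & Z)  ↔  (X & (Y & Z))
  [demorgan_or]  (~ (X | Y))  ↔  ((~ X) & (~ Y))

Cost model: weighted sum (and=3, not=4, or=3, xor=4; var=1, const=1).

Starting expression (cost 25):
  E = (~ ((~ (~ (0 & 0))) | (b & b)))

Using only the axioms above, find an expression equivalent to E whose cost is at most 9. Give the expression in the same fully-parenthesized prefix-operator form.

(1) (~ (~ (0 & 0)))  =[not_not →]=  (0 & 0)    ⊢ (~ ((0 & 0) | (b & b)))
(2) (b & b)  =[and_idem →]=  b    ⊢ (~ ((0 & 0) | b))
(3) (0 & 0)  =[and_idem →]=  0    ⊢ cost 9, within 9

(~ (0 | b))   [cost 9]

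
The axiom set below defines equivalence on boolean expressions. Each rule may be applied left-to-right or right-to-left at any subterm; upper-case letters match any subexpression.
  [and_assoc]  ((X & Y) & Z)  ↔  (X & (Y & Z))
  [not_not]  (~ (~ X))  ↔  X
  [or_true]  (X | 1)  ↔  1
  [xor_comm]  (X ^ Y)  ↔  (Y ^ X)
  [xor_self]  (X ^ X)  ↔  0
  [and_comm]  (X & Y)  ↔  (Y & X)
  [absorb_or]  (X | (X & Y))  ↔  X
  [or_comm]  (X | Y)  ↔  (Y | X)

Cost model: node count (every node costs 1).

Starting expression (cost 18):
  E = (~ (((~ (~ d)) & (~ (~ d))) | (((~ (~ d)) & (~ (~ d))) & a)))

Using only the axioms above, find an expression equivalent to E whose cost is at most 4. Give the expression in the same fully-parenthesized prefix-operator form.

(1) (((~ (~ d)) & (~ (~ d))) | (((~ (~ d)) & (~ (~ d))) & a))  =[absorb_or →]=  ((~ (~ d)) & (~ (~ d)))    ⊢ (~ ((~ (~ d)) & (~ (~ d))))
(2) (~ (~ d))  =[not_not →]=  d    ⊢ (~ (d & (~ (~ d))))
(3) (~ (~ d))  =[not_not →]=  d    ⊢ cost 4, within 4

(~ (d & d))   [cost 4]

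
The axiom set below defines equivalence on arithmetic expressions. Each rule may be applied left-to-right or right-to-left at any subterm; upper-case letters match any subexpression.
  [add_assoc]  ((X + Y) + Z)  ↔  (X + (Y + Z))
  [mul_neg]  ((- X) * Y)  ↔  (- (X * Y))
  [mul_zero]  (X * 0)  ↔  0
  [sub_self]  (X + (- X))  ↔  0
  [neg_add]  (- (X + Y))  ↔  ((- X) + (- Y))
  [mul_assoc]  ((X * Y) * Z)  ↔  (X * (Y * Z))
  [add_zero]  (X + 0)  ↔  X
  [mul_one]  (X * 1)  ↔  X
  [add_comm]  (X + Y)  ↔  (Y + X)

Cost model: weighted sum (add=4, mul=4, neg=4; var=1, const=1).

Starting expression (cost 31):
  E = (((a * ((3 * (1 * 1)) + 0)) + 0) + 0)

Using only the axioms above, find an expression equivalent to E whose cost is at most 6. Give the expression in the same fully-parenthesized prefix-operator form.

1. [add_zero →] ((a * ((3 * (1 * 1)) + 0)) + 0)  →  (a * ((3 * (1 * 1)) + 0));  E = ((a * ((3 * (1 * 1)) + 0)) + 0)
2. [mul_one →] (1 * 1)  →  1;  E = ((a * ((3 * 1) + 0)) + 0)
3. [add_zero →] ((a * ((3 * 1) + 0)) + 0)  →  (a * ((3 * 1) + 0))
4. [add_zero →] ((3 * 1) + 0)  →  (3 * 1);  E = (a * (3 * 1))
5. [mul_one →] (3 * 1)  →  3;  cost 6 ≤ 6, done

(a * 3)   [cost 6]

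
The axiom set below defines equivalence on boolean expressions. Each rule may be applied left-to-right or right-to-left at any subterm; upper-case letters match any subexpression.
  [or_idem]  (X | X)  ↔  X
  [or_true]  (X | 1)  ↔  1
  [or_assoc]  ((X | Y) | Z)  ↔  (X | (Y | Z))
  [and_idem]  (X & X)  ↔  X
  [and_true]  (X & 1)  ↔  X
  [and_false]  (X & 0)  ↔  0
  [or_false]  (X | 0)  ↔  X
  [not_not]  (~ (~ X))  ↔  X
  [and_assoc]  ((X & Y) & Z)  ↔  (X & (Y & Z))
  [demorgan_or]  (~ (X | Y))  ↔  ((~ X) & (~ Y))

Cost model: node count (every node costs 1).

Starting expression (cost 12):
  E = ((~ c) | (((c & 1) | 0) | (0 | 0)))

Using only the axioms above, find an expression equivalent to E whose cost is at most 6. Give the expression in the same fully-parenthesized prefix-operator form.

step 1: or_idem (→) rewrites (0 | 0) into 0, now ((~ c) | (((c & 1) | 0) | 0))
step 2: or_false (→) rewrites ((c & 1) | 0) into (c & 1), now ((~ c) | ((c & 1) | 0))
step 3: or_false (→) rewrites ((c & 1) | 0) into (c & 1), reaching cost 6 (bound 6)

((~ c) | (c & 1))   [cost 6]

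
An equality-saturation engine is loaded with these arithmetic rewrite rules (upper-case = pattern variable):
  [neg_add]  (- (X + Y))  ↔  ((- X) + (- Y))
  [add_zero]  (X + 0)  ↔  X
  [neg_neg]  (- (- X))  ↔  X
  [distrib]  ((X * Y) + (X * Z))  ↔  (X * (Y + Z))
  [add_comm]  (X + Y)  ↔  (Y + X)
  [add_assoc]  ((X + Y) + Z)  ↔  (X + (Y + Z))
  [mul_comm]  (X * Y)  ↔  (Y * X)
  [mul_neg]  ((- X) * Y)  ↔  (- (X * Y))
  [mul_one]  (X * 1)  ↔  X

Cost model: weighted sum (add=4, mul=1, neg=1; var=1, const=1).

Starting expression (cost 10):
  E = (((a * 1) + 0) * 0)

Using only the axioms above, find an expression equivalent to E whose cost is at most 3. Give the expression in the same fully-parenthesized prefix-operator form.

(0 * a)   [cost 3]

1. [mul_comm →] (((a * 1) + 0) * 0)  →  (0 * ((a * 1) + 0))
2. [mul_one →] (a * 1)  →  a;  E = (0 * (a + 0))
3. [add_zero →] (a + 0)  →  a;  cost 3 ≤ 3, done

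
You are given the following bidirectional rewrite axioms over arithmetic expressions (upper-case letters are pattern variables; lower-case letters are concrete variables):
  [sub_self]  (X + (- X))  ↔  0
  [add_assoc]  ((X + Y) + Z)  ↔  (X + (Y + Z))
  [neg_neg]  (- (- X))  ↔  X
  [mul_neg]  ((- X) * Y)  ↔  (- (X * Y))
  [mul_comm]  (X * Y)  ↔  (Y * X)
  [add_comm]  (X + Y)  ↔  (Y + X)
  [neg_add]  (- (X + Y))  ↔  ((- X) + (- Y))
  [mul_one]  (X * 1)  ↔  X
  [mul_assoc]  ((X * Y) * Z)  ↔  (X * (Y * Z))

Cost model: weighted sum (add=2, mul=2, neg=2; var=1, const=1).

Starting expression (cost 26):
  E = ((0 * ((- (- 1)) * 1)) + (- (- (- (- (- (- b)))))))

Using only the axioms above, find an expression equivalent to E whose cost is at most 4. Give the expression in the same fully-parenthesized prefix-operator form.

(0 + b)   [cost 4]

(1) (- (- (- (- b))))  =[neg_neg →]=  (- (- b))    ⊢ ((0 * ((- (- 1)) * 1)) + (- (- (- (- b)))))
(2) (- (- 1))  =[neg_neg →]=  1    ⊢ ((0 * (1 * 1)) + (- (- (- (- b)))))
(3) (- (- (- (- b))))  =[neg_neg →]=  (- (- b))    ⊢ ((0 * (1 * 1)) + (- (- b)))
(4) (1 * 1)  =[mul_one →]=  1    ⊢ ((0 * 1) + (- (- b)))
(5) (- (- b))  =[neg_neg →]=  b    ⊢ ((0 * 1) + b)
(6) (0 * 1)  =[mul_one →]=  0    ⊢ cost 4, within 4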